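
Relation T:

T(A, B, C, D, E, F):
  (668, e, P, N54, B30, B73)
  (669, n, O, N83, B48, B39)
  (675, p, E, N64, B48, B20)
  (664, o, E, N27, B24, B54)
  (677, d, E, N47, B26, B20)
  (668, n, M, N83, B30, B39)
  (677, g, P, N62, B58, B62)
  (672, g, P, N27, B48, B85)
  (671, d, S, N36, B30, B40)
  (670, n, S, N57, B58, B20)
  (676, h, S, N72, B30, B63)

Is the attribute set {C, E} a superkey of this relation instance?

No

Two distinct rows share (C=S, E=B30), so {C, E} does not determine every attribute — not a superkey.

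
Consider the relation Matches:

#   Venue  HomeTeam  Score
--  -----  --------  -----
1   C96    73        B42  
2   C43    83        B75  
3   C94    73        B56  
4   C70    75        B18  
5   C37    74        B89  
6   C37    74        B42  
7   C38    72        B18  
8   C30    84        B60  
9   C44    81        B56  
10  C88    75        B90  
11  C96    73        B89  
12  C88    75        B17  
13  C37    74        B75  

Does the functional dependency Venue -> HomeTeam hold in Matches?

Venue=C96: rows 1, 11 → HomeTeam = 73, 73 ✓
Venue=C43: row 2 → HomeTeam = 83 ✓
Venue=C94: row 3 → HomeTeam = 73 ✓
Venue=C70: row 4 → HomeTeam = 75 ✓
Venue=C37: rows 5, 6, 13 → HomeTeam = 74, 74, 74 ✓
Venue=C38: row 7 → HomeTeam = 72 ✓
Venue=C30: row 8 → HomeTeam = 84 ✓
Venue=C44: row 9 → HomeTeam = 81 ✓
Venue=C88: rows 10, 12 → HomeTeam = 75, 75 ✓
Every Venue value is associated with a single HomeTeam value, so Venue -> HomeTeam holds.

Yes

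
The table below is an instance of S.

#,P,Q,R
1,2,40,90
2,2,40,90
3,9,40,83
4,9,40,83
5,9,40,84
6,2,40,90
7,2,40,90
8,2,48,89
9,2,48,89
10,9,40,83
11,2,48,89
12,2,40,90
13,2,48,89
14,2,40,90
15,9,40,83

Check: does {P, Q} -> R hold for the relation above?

No

(P=2, Q=40): rows 1, 2, 6, 7, 12, 14 → R = 90, 90, 90, 90, 90, 90 ✓
(P=9, Q=40): rows 3, 4, 5, 10, 15 → R takes values {83, 84} — violation
(P=2, Q=48): rows 8, 9, 11, 13 → R = 89, 89, 89, 89 ✓
Two rows agree on {P, Q} but differ on R, so {P, Q} -> R does not hold.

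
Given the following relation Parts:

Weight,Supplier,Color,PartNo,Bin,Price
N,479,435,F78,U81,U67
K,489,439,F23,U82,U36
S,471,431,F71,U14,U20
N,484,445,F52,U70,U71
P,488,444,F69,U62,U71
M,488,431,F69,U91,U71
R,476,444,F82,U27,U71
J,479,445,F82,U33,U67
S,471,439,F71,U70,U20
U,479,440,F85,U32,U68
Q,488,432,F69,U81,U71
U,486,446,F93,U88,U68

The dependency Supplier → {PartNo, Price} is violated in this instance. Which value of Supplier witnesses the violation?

479

Supplier=479: 3 rows → {PartNo,Price} takes values {(F78, U67), (F82, U67), (F85, U68)} — violation
Supplier=489: 1 row → {PartNo,Price} = (F23, U36) ✓
Supplier=471: 2 rows → {PartNo,Price} = (F71, U20), (F71, U20) ✓
Supplier=484: 1 row → {PartNo,Price} = (F52, U71) ✓
Supplier=488: 3 rows → {PartNo,Price} = (F69, U71), (F69, U71), (F69, U71) ✓
Supplier=476: 1 row → {PartNo,Price} = (F82, U71) ✓
Supplier=486: 1 row → {PartNo,Price} = (F93, U68) ✓
The only Supplier value with inconsistent RHS is Supplier=479.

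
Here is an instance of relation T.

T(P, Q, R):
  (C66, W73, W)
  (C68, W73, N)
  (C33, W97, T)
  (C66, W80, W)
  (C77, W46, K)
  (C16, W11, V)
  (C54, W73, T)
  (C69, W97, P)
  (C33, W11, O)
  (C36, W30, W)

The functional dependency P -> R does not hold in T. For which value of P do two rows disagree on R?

P=C66: 2 rows → R = W, W ✓
P=C68: 1 row → R = N ✓
P=C33: 2 rows → R takes values {T, O} — violation
P=C77: 1 row → R = K ✓
P=C16: 1 row → R = V ✓
P=C54: 1 row → R = T ✓
P=C69: 1 row → R = P ✓
P=C36: 1 row → R = W ✓
The only P value with inconsistent R is P=C33.

C33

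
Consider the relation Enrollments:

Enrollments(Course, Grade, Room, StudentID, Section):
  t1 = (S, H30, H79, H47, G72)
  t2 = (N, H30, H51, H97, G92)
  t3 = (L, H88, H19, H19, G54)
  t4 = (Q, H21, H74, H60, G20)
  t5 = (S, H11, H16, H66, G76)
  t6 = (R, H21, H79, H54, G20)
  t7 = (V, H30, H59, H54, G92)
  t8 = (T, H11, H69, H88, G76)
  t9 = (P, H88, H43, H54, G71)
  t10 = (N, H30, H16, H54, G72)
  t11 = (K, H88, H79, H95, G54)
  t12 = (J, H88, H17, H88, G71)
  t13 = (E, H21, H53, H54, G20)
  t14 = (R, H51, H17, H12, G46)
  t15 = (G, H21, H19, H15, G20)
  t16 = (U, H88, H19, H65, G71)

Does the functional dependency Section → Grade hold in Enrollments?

Section=G72: rows 1, 10 → Grade = H30, H30 ✓
Section=G92: rows 2, 7 → Grade = H30, H30 ✓
Section=G54: rows 3, 11 → Grade = H88, H88 ✓
Section=G20: rows 4, 6, 13, 15 → Grade = H21, H21, H21, H21 ✓
Section=G76: rows 5, 8 → Grade = H11, H11 ✓
Section=G71: rows 9, 12, 16 → Grade = H88, H88, H88 ✓
Section=G46: row 14 → Grade = H51 ✓
Every Section value is associated with a single Grade value, so Section → Grade holds.

Yes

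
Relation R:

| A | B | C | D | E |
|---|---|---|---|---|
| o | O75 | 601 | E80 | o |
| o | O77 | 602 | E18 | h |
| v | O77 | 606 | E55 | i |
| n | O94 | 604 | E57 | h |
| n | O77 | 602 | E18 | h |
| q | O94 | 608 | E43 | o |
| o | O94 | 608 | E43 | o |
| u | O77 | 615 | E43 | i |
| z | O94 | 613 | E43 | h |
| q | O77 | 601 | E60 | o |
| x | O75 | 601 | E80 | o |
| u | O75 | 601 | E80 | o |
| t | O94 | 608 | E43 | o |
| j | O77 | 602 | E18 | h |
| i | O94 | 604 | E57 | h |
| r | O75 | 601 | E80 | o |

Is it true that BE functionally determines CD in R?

No

(B=O75, E=o): 4 rows → {C,D} = (601, E80), (601, E80), (601, E80), (601, E80) ✓
(B=O77, E=h): 3 rows → {C,D} = (602, E18), (602, E18), (602, E18) ✓
(B=O77, E=i): 2 rows → {C,D} takes values {(606, E55), (615, E43)} — violation
(B=O94, E=h): 3 rows → {C,D} takes values {(604, E57), (613, E43)} — violation
(B=O94, E=o): 3 rows → {C,D} = (608, E43), (608, E43), (608, E43) ✓
(B=O77, E=o): 1 row → {C,D} = (601, E60) ✓
Two rows agree on BE but differ on CD, so BE → CD does not hold.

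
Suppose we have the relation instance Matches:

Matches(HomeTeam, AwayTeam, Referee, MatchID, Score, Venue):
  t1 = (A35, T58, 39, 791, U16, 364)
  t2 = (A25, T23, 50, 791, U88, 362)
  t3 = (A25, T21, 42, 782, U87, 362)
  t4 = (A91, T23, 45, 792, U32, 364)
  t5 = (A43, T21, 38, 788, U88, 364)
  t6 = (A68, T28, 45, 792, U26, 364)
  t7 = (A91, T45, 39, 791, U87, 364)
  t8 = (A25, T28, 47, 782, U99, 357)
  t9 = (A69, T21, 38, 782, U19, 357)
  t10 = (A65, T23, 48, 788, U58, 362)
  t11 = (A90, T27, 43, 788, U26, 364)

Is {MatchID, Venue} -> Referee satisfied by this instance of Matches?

(MatchID=791, Venue=364): rows 1, 7 → Referee = 39, 39 ✓
(MatchID=791, Venue=362): row 2 → Referee = 50 ✓
(MatchID=782, Venue=362): row 3 → Referee = 42 ✓
(MatchID=792, Venue=364): rows 4, 6 → Referee = 45, 45 ✓
(MatchID=788, Venue=364): rows 5, 11 → Referee takes values {38, 43} — violation
(MatchID=782, Venue=357): rows 8, 9 → Referee takes values {47, 38} — violation
(MatchID=788, Venue=362): row 10 → Referee = 48 ✓
Two rows agree on {MatchID, Venue} but differ on Referee, so {MatchID, Venue} -> Referee does not hold.

No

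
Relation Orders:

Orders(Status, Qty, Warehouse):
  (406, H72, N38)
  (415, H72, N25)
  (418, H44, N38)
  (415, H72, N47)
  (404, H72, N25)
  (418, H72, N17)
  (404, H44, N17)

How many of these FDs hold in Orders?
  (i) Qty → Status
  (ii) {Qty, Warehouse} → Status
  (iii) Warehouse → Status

0

(i) Qty → Status: Qty=H72: 5 rows → Status takes values {406, 415, 404, 418} — violation; Qty=H44: 2 rows → Status takes values {418, 404} — violation — fails.
(ii) {Qty, Warehouse} → Status: (Qty=H72, Warehouse=N25): 2 rows → Status takes values {415, 404} — violation — fails.
(iii) Warehouse → Status: Warehouse=N38: 2 rows → Status takes values {406, 418} — violation; Warehouse=N25: 2 rows → Status takes values {415, 404} — violation; Warehouse=N17: 2 rows → Status takes values {418, 404} — violation — fails.
None of the 3 dependencies hold.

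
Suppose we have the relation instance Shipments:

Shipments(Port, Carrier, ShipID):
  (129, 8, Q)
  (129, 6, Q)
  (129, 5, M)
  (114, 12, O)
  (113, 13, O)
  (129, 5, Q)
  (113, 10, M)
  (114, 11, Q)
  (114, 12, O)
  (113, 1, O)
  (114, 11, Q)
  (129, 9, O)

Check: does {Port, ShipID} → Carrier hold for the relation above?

No

(Port=129, ShipID=Q): 3 rows → Carrier takes values {8, 6, 5} — violation
(Port=129, ShipID=M): 1 row → Carrier = 5 ✓
(Port=114, ShipID=O): 2 rows → Carrier = 12, 12 ✓
(Port=113, ShipID=O): 2 rows → Carrier takes values {13, 1} — violation
(Port=113, ShipID=M): 1 row → Carrier = 10 ✓
(Port=114, ShipID=Q): 2 rows → Carrier = 11, 11 ✓
(Port=129, ShipID=O): 1 row → Carrier = 9 ✓
Two rows agree on {Port, ShipID} but differ on Carrier, so {Port, ShipID} → Carrier does not hold.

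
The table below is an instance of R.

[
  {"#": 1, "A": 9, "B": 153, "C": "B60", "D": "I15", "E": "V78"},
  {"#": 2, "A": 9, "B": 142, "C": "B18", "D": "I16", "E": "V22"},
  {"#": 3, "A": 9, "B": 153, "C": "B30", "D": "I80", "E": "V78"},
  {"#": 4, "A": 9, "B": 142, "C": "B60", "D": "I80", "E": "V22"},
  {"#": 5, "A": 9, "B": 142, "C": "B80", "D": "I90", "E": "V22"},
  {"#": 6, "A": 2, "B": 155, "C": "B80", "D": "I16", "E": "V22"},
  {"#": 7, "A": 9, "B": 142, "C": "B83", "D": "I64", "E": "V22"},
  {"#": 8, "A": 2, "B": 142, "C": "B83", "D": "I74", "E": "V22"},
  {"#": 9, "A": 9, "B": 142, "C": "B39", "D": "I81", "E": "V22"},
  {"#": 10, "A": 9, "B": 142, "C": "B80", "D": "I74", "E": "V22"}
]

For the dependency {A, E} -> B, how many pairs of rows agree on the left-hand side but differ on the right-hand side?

1

(A=9, E=V78): all 2 rows agree on B — 0 pairs.
(A=9, E=V22): all 6 rows agree on B — 0 pairs.
(A=2, E=V22): violating pairs (6,8) — 1 pair.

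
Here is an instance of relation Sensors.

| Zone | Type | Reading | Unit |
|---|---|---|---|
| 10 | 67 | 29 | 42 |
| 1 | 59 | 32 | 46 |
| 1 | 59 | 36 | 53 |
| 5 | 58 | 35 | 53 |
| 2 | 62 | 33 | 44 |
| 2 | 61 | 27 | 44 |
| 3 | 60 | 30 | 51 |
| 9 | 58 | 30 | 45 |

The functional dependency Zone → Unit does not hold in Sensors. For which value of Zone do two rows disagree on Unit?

Zone=10: 1 row → Unit = 42 ✓
Zone=1: 2 rows → Unit takes values {46, 53} — violation
Zone=5: 1 row → Unit = 53 ✓
Zone=2: 2 rows → Unit = 44, 44 ✓
Zone=3: 1 row → Unit = 51 ✓
Zone=9: 1 row → Unit = 45 ✓
The only Zone value with inconsistent Unit is Zone=1.

1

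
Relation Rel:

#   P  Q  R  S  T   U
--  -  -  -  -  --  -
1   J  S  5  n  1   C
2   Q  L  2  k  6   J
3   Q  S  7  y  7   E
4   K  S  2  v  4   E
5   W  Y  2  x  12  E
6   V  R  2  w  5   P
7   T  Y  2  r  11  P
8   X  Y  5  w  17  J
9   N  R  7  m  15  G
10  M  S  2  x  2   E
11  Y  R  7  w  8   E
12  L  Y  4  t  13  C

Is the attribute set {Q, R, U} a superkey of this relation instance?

Rows 4 and 10 have the same {Q, R, U} value (Q=S, R=2, U=E) but are distinct tuples, so {Q, R, U} does not determine every attribute — not a superkey.

No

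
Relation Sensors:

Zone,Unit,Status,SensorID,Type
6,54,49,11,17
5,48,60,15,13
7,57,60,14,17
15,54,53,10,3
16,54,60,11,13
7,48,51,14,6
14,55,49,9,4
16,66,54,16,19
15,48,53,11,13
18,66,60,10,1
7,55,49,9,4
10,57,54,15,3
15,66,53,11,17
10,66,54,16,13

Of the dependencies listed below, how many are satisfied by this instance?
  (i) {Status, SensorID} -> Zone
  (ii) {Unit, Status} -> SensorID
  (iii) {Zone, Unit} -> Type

(i) {Status, SensorID} -> Zone: (Status=49, SensorID=9): 2 rows → Zone takes values {14, 7} — violation; (Status=54, SensorID=16): 2 rows → Zone takes values {16, 10} — violation — fails.
(ii) {Unit, Status} -> SensorID: every LHS value maps to a single RHS value — holds.
(iii) {Zone, Unit} -> Type: every LHS value maps to a single RHS value — holds.
2 of the 3 dependencies hold.

2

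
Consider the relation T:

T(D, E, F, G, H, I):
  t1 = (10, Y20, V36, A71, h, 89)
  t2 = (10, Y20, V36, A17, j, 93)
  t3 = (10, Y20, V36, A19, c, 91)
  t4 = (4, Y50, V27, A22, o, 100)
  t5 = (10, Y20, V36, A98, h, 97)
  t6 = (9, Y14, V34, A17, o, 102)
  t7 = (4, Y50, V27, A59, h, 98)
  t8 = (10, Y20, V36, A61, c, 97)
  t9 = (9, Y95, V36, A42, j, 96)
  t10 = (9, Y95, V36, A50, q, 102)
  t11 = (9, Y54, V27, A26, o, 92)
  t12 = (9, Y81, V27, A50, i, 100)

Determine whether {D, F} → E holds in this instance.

No

(D=10, F=V36): rows 1, 2, 3, 5, 8 → E = Y20, Y20, Y20, Y20, Y20 ✓
(D=4, F=V27): rows 4, 7 → E = Y50, Y50 ✓
(D=9, F=V34): row 6 → E = Y14 ✓
(D=9, F=V36): rows 9, 10 → E = Y95, Y95 ✓
(D=9, F=V27): rows 11, 12 → E takes values {Y54, Y81} — violation
Two rows agree on {D, F} but differ on E, so {D, F} → E does not hold.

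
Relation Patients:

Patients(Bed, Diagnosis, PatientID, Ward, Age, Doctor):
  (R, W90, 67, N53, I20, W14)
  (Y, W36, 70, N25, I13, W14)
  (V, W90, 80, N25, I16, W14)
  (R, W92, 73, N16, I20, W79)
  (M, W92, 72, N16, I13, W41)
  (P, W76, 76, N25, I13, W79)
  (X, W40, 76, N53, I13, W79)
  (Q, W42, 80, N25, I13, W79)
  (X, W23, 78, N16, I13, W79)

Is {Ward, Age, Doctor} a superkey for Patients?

Two distinct rows share (Ward=N25, Age=I13, Doctor=W79), so {Ward, Age, Doctor} does not determine every attribute — not a superkey.

No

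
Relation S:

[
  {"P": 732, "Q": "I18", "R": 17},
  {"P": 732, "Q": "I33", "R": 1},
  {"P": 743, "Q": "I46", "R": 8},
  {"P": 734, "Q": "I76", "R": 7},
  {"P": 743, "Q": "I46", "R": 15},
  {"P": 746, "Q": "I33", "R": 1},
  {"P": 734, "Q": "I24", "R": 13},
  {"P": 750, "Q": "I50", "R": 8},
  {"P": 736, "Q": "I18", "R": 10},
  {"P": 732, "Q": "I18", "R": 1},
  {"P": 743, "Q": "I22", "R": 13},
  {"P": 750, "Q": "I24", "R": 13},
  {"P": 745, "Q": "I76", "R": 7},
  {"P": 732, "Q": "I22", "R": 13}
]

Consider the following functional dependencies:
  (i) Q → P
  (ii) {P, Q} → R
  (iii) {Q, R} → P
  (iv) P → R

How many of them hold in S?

0

(i) Q → P: Q=I18: 3 rows → P takes values {732, 736} — violation; Q=I33: 2 rows → P takes values {732, 746} — violation; Q=I76: 2 rows → P takes values {734, 745} — violation; Q=I24: 2 rows → P takes values {734, 750} — violation; Q=I22: 2 rows → P takes values {743, 732} — violation — fails.
(ii) {P, Q} → R: (P=732, Q=I18): 2 rows → R takes values {17, 1} — violation; (P=743, Q=I46): 2 rows → R takes values {8, 15} — violation — fails.
(iii) {Q, R} → P: (Q=I33, R=1): 2 rows → P takes values {732, 746} — violation; (Q=I76, R=7): 2 rows → P takes values {734, 745} — violation; (Q=I24, R=13): 2 rows → P takes values {734, 750} — violation; (Q=I22, R=13): 2 rows → P takes values {743, 732} — violation — fails.
(iv) P → R: P=732: 4 rows → R takes values {17, 1, 13} — violation; P=743: 3 rows → R takes values {8, 15, 13} — violation; P=734: 2 rows → R takes values {7, 13} — violation; P=750: 2 rows → R takes values {8, 13} — violation — fails.
None of the 4 dependencies hold.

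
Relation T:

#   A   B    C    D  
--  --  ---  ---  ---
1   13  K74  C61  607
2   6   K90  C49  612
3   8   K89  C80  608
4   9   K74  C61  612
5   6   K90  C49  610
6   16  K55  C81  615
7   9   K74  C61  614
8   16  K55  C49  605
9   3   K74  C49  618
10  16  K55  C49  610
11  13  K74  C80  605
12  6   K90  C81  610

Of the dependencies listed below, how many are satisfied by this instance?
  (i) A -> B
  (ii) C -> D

(i) A -> B: every LHS value maps to a single RHS value — holds.
(ii) C -> D: C=C61: rows 1, 4, 7 → D takes values {607, 612, 614} — violation; C=C49: rows 2, 5, 8, 9, 10 → D takes values {612, 610, 605, 618} — violation; C=C80: rows 3, 11 → D takes values {608, 605} — violation; C=C81: rows 6, 12 → D takes values {615, 610} — violation — fails.
1 of the 2 dependencies holds.

1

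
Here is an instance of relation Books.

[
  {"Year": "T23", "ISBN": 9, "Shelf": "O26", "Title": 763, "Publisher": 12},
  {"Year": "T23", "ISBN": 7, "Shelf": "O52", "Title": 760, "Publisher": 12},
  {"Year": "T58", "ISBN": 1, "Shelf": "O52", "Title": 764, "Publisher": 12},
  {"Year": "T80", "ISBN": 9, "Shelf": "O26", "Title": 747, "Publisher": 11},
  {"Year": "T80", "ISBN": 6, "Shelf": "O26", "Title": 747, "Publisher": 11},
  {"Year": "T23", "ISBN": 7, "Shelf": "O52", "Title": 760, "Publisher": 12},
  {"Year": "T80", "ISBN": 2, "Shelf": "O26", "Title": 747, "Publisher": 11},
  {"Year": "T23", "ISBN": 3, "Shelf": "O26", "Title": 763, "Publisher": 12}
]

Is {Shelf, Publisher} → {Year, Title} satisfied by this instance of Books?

No

(Shelf=O26, Publisher=12): 2 rows → {Year,Title} = (T23, 763), (T23, 763) ✓
(Shelf=O52, Publisher=12): 3 rows → {Year,Title} takes values {(T23, 760), (T58, 764)} — violation
(Shelf=O26, Publisher=11): 3 rows → {Year,Title} = (T80, 747), (T80, 747), (T80, 747) ✓
Two rows agree on {Shelf, Publisher} but differ on {Year, Title}, so {Shelf, Publisher} → {Year, Title} does not hold.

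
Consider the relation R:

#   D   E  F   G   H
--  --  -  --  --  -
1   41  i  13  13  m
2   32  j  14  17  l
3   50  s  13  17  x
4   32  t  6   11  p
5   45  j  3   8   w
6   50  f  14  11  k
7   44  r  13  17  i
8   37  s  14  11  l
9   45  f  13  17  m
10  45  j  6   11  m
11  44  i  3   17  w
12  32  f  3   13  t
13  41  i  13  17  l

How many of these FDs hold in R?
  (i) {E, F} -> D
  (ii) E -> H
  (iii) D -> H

(i) {E, F} -> D: every LHS value maps to a single RHS value — holds.
(ii) E -> H: E=i: rows 1, 11, 13 → H takes values {m, w, l} — violation; E=j: rows 2, 5, 10 → H takes values {l, w, m} — violation; E=s: rows 3, 8 → H takes values {x, l} — violation; E=f: rows 6, 9, 12 → H takes values {k, m, t} — violation — fails.
(iii) D -> H: D=41: rows 1, 13 → H takes values {m, l} — violation; D=32: rows 2, 4, 12 → H takes values {l, p, t} — violation; D=50: rows 3, 6 → H takes values {x, k} — violation; D=45: rows 5, 9, 10 → H takes values {w, m} — violation; D=44: rows 7, 11 → H takes values {i, w} — violation — fails.
1 of the 3 dependencies holds.

1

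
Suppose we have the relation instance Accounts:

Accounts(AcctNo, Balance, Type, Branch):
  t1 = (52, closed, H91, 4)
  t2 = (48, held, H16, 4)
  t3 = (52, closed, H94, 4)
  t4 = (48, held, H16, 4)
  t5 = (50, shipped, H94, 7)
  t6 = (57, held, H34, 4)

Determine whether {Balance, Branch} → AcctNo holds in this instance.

(Balance=closed, Branch=4): rows 1, 3 → AcctNo = 52, 52 ✓
(Balance=held, Branch=4): rows 2, 4, 6 → AcctNo takes values {48, 57} — violation
(Balance=shipped, Branch=7): row 5 → AcctNo = 50 ✓
Two rows agree on {Balance, Branch} but differ on AcctNo, so {Balance, Branch} → AcctNo does not hold.

No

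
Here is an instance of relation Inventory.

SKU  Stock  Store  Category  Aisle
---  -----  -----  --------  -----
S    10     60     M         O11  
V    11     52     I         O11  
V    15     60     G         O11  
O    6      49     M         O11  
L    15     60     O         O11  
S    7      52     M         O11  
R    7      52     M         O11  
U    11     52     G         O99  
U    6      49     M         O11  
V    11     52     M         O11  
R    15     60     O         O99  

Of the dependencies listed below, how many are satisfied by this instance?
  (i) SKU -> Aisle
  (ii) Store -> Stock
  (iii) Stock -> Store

1

(i) SKU -> Aisle: SKU=R: 2 rows → Aisle takes values {O11, O99} — violation; SKU=U: 2 rows → Aisle takes values {O99, O11} — violation — fails.
(ii) Store -> Stock: Store=60: 4 rows → Stock takes values {10, 15} — violation; Store=52: 5 rows → Stock takes values {11, 7} — violation — fails.
(iii) Stock -> Store: every LHS value maps to a single RHS value — holds.
1 of the 3 dependencies holds.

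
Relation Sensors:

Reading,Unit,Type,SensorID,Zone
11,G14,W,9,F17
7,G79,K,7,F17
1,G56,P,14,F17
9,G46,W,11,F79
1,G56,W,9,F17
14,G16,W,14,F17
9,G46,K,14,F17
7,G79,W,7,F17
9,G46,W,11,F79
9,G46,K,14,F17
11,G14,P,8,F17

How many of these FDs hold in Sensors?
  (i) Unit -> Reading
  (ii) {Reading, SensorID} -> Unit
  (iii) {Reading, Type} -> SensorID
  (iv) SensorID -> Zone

4

(i) Unit -> Reading: every LHS value maps to a single RHS value — holds.
(ii) {Reading, SensorID} -> Unit: every LHS value maps to a single RHS value — holds.
(iii) {Reading, Type} -> SensorID: every LHS value maps to a single RHS value — holds.
(iv) SensorID -> Zone: every LHS value maps to a single RHS value — holds.
4 of the 4 dependencies hold.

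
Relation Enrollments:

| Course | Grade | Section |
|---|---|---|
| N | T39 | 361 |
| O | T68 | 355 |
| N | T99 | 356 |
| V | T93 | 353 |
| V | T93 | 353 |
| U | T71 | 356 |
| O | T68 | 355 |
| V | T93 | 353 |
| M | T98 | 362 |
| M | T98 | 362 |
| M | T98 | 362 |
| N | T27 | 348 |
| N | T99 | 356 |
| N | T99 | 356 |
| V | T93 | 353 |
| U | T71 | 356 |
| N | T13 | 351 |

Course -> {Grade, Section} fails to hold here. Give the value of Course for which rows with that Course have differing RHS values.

N

Course=N: 6 rows → {Grade,Section} takes values {(T39, 361), (T99, 356), (T27, 348), (T13, 351)} — violation
Course=O: 2 rows → {Grade,Section} = (T68, 355), (T68, 355) ✓
Course=V: 4 rows → {Grade,Section} = (T93, 353), (T93, 353), (T93, 353), (T93, 353) ✓
Course=U: 2 rows → {Grade,Section} = (T71, 356), (T71, 356) ✓
Course=M: 3 rows → {Grade,Section} = (T98, 362), (T98, 362), (T98, 362) ✓
The only Course value with inconsistent RHS is Course=N.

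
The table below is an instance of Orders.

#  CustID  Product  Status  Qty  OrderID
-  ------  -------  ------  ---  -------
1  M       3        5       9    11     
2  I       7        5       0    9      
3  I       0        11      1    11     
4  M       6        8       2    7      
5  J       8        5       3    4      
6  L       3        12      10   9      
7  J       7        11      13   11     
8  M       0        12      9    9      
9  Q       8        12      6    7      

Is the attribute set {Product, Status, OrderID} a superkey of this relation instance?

Yes

All 9 rows have distinct {Product, Status, OrderID} values, so {Product, Status, OrderID} → (all attributes) holds and {Product, Status, OrderID} is a superkey.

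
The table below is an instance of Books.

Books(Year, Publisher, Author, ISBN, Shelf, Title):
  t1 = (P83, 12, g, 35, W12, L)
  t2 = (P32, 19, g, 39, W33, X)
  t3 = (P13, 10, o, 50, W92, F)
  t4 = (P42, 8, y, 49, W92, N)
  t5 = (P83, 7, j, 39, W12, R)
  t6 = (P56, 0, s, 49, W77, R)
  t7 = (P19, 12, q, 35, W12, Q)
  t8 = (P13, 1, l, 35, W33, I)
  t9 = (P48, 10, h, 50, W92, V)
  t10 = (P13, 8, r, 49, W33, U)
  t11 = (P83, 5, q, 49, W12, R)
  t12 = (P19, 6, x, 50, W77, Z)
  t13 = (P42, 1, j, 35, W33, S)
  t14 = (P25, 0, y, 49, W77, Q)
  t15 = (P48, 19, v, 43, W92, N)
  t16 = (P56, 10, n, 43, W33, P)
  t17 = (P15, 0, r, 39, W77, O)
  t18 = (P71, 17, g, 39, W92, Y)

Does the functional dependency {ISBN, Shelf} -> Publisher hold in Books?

Yes

(ISBN=35, Shelf=W12): rows 1, 7 → Publisher = 12, 12 ✓
(ISBN=39, Shelf=W33): row 2 → Publisher = 19 ✓
(ISBN=50, Shelf=W92): rows 3, 9 → Publisher = 10, 10 ✓
(ISBN=49, Shelf=W92): row 4 → Publisher = 8 ✓
(ISBN=39, Shelf=W12): row 5 → Publisher = 7 ✓
(ISBN=49, Shelf=W77): rows 6, 14 → Publisher = 0, 0 ✓
(ISBN=35, Shelf=W33): rows 8, 13 → Publisher = 1, 1 ✓
(ISBN=49, Shelf=W33): row 10 → Publisher = 8 ✓
(ISBN=49, Shelf=W12): row 11 → Publisher = 5 ✓
(ISBN=50, Shelf=W77): row 12 → Publisher = 6 ✓
(ISBN=43, Shelf=W92): row 15 → Publisher = 19 ✓
(ISBN=43, Shelf=W33): row 16 → Publisher = 10 ✓
(ISBN=39, Shelf=W77): row 17 → Publisher = 0 ✓
(ISBN=39, Shelf=W92): row 18 → Publisher = 17 ✓
Every {ISBN, Shelf} value is associated with a single Publisher value, so {ISBN, Shelf} -> Publisher holds.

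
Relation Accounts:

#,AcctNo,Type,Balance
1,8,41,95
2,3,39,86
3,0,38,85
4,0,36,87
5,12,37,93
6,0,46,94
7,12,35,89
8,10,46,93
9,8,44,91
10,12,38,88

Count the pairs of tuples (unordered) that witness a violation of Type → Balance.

2

Type=38: violating pairs (3,10) — 1 pair.
Type=46: violating pairs (6,8) — 1 pair.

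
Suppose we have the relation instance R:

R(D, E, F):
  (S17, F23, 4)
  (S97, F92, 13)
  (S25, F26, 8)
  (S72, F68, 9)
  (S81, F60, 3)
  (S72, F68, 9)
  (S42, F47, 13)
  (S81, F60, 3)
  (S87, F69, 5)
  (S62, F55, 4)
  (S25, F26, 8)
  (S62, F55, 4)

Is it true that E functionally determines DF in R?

Yes

E=F23: 1 row → {D,F} = (S17, 4) ✓
E=F92: 1 row → {D,F} = (S97, 13) ✓
E=F26: 2 rows → {D,F} = (S25, 8), (S25, 8) ✓
E=F68: 2 rows → {D,F} = (S72, 9), (S72, 9) ✓
E=F60: 2 rows → {D,F} = (S81, 3), (S81, 3) ✓
E=F47: 1 row → {D,F} = (S42, 13) ✓
E=F69: 1 row → {D,F} = (S87, 5) ✓
E=F55: 2 rows → {D,F} = (S62, 4), (S62, 4) ✓
Every E value is associated with a single DF value, so E -> DF holds.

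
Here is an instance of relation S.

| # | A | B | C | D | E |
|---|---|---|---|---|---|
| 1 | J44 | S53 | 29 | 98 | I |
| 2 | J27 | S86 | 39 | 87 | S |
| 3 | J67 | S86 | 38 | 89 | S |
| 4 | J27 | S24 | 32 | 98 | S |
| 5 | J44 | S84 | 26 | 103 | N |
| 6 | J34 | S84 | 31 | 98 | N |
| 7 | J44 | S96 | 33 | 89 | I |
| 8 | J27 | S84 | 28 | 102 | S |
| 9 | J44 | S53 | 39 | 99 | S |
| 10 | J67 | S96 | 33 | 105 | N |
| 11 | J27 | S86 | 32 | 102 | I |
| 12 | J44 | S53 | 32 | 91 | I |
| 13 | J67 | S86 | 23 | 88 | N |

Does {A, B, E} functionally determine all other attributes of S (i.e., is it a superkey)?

No

Rows 1 and 12 have the same {A, B, E} value (A=J44, B=S53, E=I) but are distinct tuples, so {A, B, E} does not determine every attribute — not a superkey.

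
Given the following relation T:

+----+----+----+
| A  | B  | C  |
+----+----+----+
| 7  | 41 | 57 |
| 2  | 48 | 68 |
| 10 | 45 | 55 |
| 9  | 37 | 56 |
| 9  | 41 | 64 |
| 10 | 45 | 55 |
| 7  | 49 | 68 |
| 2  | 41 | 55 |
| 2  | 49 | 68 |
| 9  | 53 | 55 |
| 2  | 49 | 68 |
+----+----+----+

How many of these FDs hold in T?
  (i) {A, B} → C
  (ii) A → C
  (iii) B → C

(i) {A, B} → C: every LHS value maps to a single RHS value — holds.
(ii) A → C: A=7: 2 rows → C takes values {57, 68} — violation; A=2: 4 rows → C takes values {68, 55} — violation; A=9: 3 rows → C takes values {56, 64, 55} — violation — fails.
(iii) B → C: B=41: 3 rows → C takes values {57, 64, 55} — violation — fails.
1 of the 3 dependencies holds.

1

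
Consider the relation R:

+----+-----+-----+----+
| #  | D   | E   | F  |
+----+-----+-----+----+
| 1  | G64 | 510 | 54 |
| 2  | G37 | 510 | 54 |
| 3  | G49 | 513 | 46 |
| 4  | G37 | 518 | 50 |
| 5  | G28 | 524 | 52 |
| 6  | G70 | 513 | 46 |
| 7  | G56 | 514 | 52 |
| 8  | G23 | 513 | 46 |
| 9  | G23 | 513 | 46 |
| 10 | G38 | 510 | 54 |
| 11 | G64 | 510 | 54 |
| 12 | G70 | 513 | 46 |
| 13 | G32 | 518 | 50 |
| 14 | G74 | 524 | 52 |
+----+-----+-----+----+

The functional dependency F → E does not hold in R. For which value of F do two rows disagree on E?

F=54: rows 1, 2, 10, 11 → E = 510, 510, 510, 510 ✓
F=46: rows 3, 6, 8, 9, 12 → E = 513, 513, 513, 513, 513 ✓
F=50: rows 4, 13 → E = 518, 518 ✓
F=52: rows 5, 7, 14 → E takes values {524, 514} — violation
The only F value with inconsistent E is F=52.

52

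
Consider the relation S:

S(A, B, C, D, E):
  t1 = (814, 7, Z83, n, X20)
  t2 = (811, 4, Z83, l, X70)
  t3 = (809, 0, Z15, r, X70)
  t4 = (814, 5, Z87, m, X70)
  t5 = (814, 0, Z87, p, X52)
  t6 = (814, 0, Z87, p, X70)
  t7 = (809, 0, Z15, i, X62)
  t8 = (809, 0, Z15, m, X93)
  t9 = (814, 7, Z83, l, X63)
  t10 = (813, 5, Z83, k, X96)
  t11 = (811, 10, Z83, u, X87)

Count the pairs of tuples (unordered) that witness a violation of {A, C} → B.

(A=814, C=Z83): all 2 rows agree on B — 0 pairs.
(A=811, C=Z83): violating pairs (2,11) — 1 pair.
(A=809, C=Z15): all 3 rows agree on B — 0 pairs.
(A=814, C=Z87): violating pairs (4,5), (4,6) — 2 pairs.

3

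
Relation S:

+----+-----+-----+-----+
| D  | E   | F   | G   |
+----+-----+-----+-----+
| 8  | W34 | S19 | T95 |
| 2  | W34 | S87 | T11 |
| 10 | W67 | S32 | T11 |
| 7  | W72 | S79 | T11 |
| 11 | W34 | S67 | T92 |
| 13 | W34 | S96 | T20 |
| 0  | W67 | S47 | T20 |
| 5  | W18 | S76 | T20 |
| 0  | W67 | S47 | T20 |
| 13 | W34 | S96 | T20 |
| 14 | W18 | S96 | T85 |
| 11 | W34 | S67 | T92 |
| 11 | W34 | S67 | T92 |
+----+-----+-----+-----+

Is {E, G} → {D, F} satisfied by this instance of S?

Yes

(E=W34, G=T95): 1 row → {D,F} = (8, S19) ✓
(E=W34, G=T11): 1 row → {D,F} = (2, S87) ✓
(E=W67, G=T11): 1 row → {D,F} = (10, S32) ✓
(E=W72, G=T11): 1 row → {D,F} = (7, S79) ✓
(E=W34, G=T92): 3 rows → {D,F} = (11, S67), (11, S67), (11, S67) ✓
(E=W34, G=T20): 2 rows → {D,F} = (13, S96), (13, S96) ✓
(E=W67, G=T20): 2 rows → {D,F} = (0, S47), (0, S47) ✓
(E=W18, G=T20): 1 row → {D,F} = (5, S76) ✓
(E=W18, G=T85): 1 row → {D,F} = (14, S96) ✓
Every {E, G} value is associated with a single {D, F} value, so {E, G} → {D, F} holds.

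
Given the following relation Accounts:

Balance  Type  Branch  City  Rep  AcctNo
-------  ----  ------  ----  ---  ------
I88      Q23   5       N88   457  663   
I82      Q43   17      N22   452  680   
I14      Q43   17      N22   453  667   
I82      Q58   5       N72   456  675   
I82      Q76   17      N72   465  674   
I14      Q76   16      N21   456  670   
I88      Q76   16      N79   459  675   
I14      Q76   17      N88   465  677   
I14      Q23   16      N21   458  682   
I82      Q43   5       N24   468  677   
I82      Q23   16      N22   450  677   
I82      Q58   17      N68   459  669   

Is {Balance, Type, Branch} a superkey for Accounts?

Yes

All 12 rows have distinct {Balance, Type, Branch} values, so {Balance, Type, Branch} → (all attributes) holds and {Balance, Type, Branch} is a superkey.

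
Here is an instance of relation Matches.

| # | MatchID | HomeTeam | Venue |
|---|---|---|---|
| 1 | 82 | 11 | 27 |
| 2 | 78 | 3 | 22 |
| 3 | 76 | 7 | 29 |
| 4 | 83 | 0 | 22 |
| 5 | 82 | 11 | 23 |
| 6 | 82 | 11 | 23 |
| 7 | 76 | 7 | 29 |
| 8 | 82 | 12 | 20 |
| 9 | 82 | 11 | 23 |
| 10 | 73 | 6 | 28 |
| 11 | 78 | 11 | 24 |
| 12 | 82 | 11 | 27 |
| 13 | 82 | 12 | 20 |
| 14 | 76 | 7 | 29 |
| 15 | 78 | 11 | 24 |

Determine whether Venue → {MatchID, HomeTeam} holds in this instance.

No

Venue=27: rows 1, 12 → {MatchID,HomeTeam} = (82, 11), (82, 11) ✓
Venue=22: rows 2, 4 → {MatchID,HomeTeam} takes values {(78, 3), (83, 0)} — violation
Venue=29: rows 3, 7, 14 → {MatchID,HomeTeam} = (76, 7), (76, 7), (76, 7) ✓
Venue=23: rows 5, 6, 9 → {MatchID,HomeTeam} = (82, 11), (82, 11), (82, 11) ✓
Venue=20: rows 8, 13 → {MatchID,HomeTeam} = (82, 12), (82, 12) ✓
Venue=28: row 10 → {MatchID,HomeTeam} = (73, 6) ✓
Venue=24: rows 11, 15 → {MatchID,HomeTeam} = (78, 11), (78, 11) ✓
Two rows agree on Venue but differ on {MatchID, HomeTeam}, so Venue → {MatchID, HomeTeam} does not hold.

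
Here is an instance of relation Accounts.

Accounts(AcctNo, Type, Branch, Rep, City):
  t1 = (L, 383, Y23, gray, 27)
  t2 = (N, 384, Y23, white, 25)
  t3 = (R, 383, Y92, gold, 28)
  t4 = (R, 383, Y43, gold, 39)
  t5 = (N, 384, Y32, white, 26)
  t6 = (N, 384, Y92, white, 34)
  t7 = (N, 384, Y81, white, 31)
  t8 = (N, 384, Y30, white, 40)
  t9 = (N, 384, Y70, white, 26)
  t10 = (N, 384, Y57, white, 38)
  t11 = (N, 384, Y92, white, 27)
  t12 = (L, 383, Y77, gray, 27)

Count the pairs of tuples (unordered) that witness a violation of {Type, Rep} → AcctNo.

(Type=383, Rep=gray): all 2 rows agree on AcctNo — 0 pairs.
(Type=384, Rep=white): all 8 rows agree on AcctNo — 0 pairs.
(Type=383, Rep=gold): all 2 rows agree on AcctNo — 0 pairs.

0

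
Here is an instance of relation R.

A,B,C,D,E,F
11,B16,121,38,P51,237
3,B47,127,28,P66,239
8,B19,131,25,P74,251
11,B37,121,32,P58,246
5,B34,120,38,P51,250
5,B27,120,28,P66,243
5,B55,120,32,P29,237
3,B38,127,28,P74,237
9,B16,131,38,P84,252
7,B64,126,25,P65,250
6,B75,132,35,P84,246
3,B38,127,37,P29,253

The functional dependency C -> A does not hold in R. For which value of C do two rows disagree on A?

131

C=121: 2 rows → A = 11, 11 ✓
C=127: 3 rows → A = 3, 3, 3 ✓
C=131: 2 rows → A takes values {8, 9} — violation
C=120: 3 rows → A = 5, 5, 5 ✓
C=126: 1 row → A = 7 ✓
C=132: 1 row → A = 6 ✓
The only C value with inconsistent A is C=131.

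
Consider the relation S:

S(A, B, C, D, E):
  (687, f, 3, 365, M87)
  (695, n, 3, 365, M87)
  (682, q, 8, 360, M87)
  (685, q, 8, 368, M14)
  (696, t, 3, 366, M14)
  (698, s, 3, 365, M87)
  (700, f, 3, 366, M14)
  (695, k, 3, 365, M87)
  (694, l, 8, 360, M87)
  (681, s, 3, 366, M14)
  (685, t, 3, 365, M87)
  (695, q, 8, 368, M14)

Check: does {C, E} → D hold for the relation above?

(C=3, E=M87): 5 rows → D = 365, 365, 365, 365, 365 ✓
(C=8, E=M87): 2 rows → D = 360, 360 ✓
(C=8, E=M14): 2 rows → D = 368, 368 ✓
(C=3, E=M14): 3 rows → D = 366, 366, 366 ✓
Every {C, E} value is associated with a single D value, so {C, E} → D holds.

Yes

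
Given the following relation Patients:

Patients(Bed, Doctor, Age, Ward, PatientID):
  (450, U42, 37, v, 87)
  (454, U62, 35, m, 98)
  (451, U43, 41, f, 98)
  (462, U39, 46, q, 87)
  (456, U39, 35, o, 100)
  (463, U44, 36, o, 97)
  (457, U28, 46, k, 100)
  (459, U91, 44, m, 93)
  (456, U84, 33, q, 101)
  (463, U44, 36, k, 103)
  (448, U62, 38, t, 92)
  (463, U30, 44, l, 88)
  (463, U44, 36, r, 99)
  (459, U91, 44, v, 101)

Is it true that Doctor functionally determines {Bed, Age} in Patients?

No

Doctor=U42: 1 row → {Bed,Age} = (450, 37) ✓
Doctor=U62: 2 rows → {Bed,Age} takes values {(454, 35), (448, 38)} — violation
Doctor=U43: 1 row → {Bed,Age} = (451, 41) ✓
Doctor=U39: 2 rows → {Bed,Age} takes values {(462, 46), (456, 35)} — violation
Doctor=U44: 3 rows → {Bed,Age} = (463, 36), (463, 36), (463, 36) ✓
Doctor=U28: 1 row → {Bed,Age} = (457, 46) ✓
Doctor=U91: 2 rows → {Bed,Age} = (459, 44), (459, 44) ✓
Doctor=U84: 1 row → {Bed,Age} = (456, 33) ✓
Doctor=U30: 1 row → {Bed,Age} = (463, 44) ✓
Two rows agree on Doctor but differ on {Bed, Age}, so Doctor → {Bed, Age} does not hold.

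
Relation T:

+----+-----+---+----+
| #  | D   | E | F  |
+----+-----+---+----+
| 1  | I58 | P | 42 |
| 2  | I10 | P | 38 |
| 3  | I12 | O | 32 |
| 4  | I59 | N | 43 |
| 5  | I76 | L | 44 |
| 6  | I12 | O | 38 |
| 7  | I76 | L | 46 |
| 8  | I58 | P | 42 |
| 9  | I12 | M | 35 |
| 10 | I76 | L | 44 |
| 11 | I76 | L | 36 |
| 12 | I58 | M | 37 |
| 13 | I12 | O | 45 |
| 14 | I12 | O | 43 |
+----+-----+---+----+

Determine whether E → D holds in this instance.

E=P: rows 1, 2, 8 → D takes values {I58, I10} — violation
E=O: rows 3, 6, 13, 14 → D = I12, I12, I12, I12 ✓
E=N: row 4 → D = I59 ✓
E=L: rows 5, 7, 10, 11 → D = I76, I76, I76, I76 ✓
E=M: rows 9, 12 → D takes values {I12, I58} — violation
Two rows agree on E but differ on D, so E → D does not hold.

No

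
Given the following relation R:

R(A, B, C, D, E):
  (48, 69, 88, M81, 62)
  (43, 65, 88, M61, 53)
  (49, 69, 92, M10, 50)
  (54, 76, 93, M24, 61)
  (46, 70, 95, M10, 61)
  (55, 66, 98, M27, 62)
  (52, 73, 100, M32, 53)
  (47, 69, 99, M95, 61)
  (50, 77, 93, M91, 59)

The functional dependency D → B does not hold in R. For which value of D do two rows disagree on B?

M10

D=M81: 1 row → B = 69 ✓
D=M61: 1 row → B = 65 ✓
D=M10: 2 rows → B takes values {69, 70} — violation
D=M24: 1 row → B = 76 ✓
D=M27: 1 row → B = 66 ✓
D=M32: 1 row → B = 73 ✓
D=M95: 1 row → B = 69 ✓
D=M91: 1 row → B = 77 ✓
The only D value with inconsistent B is D=M10.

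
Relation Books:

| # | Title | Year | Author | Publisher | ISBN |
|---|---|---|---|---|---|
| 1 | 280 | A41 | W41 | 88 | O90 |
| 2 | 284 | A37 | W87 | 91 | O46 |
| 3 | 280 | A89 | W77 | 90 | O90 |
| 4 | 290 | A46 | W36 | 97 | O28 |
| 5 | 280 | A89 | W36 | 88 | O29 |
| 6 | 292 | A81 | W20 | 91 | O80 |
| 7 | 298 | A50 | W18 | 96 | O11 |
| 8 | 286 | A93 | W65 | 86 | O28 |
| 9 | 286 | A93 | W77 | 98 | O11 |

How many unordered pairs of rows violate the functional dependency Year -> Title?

Year=A89: all 2 rows agree on Title — 0 pairs.
Year=A93: all 2 rows agree on Title — 0 pairs.

0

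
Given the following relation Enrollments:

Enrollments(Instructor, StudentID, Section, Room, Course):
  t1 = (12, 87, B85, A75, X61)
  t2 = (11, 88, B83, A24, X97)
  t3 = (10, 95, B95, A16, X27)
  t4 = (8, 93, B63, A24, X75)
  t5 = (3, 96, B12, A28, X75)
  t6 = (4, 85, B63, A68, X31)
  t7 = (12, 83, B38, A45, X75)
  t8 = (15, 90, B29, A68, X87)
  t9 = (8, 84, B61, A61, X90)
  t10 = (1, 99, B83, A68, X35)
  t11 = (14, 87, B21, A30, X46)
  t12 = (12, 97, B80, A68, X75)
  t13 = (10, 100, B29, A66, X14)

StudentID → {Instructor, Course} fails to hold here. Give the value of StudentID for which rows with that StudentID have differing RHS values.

87

StudentID=87: rows 1, 11 → {Instructor,Course} takes values {(12, X61), (14, X46)} — violation
StudentID=88: row 2 → {Instructor,Course} = (11, X97) ✓
StudentID=95: row 3 → {Instructor,Course} = (10, X27) ✓
StudentID=93: row 4 → {Instructor,Course} = (8, X75) ✓
StudentID=96: row 5 → {Instructor,Course} = (3, X75) ✓
StudentID=85: row 6 → {Instructor,Course} = (4, X31) ✓
StudentID=83: row 7 → {Instructor,Course} = (12, X75) ✓
StudentID=90: row 8 → {Instructor,Course} = (15, X87) ✓
StudentID=84: row 9 → {Instructor,Course} = (8, X90) ✓
StudentID=99: row 10 → {Instructor,Course} = (1, X35) ✓
StudentID=97: row 12 → {Instructor,Course} = (12, X75) ✓
StudentID=100: row 13 → {Instructor,Course} = (10, X14) ✓
The only StudentID value with inconsistent RHS is StudentID=87.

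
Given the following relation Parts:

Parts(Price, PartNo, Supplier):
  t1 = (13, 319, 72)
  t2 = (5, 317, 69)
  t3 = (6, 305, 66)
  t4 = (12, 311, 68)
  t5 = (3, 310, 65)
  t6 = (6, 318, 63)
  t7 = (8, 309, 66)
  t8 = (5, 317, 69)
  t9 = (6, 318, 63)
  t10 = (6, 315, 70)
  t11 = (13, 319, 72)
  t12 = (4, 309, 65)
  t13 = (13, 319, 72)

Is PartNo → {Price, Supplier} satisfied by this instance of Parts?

No

PartNo=319: rows 1, 11, 13 → {Price,Supplier} = (13, 72), (13, 72), (13, 72) ✓
PartNo=317: rows 2, 8 → {Price,Supplier} = (5, 69), (5, 69) ✓
PartNo=305: row 3 → {Price,Supplier} = (6, 66) ✓
PartNo=311: row 4 → {Price,Supplier} = (12, 68) ✓
PartNo=310: row 5 → {Price,Supplier} = (3, 65) ✓
PartNo=318: rows 6, 9 → {Price,Supplier} = (6, 63), (6, 63) ✓
PartNo=309: rows 7, 12 → {Price,Supplier} takes values {(8, 66), (4, 65)} — violation
PartNo=315: row 10 → {Price,Supplier} = (6, 70) ✓
Two rows agree on PartNo but differ on {Price, Supplier}, so PartNo → {Price, Supplier} does not hold.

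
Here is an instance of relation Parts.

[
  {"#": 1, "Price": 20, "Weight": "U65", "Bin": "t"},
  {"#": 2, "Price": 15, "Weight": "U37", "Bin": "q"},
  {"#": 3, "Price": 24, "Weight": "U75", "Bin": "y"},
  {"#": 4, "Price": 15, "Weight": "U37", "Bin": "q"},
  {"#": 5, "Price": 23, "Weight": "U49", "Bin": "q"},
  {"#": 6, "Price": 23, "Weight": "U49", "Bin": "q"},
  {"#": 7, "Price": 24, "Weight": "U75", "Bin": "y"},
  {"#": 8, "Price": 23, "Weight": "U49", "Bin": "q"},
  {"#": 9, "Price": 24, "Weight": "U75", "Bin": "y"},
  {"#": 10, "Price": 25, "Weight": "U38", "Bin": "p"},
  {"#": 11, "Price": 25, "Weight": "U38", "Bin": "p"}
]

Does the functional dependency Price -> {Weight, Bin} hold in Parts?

Price=20: row 1 → {Weight,Bin} = (U65, t) ✓
Price=15: rows 2, 4 → {Weight,Bin} = (U37, q), (U37, q) ✓
Price=24: rows 3, 7, 9 → {Weight,Bin} = (U75, y), (U75, y), (U75, y) ✓
Price=23: rows 5, 6, 8 → {Weight,Bin} = (U49, q), (U49, q), (U49, q) ✓
Price=25: rows 10, 11 → {Weight,Bin} = (U38, p), (U38, p) ✓
Every Price value is associated with a single {Weight, Bin} value, so Price -> {Weight, Bin} holds.

Yes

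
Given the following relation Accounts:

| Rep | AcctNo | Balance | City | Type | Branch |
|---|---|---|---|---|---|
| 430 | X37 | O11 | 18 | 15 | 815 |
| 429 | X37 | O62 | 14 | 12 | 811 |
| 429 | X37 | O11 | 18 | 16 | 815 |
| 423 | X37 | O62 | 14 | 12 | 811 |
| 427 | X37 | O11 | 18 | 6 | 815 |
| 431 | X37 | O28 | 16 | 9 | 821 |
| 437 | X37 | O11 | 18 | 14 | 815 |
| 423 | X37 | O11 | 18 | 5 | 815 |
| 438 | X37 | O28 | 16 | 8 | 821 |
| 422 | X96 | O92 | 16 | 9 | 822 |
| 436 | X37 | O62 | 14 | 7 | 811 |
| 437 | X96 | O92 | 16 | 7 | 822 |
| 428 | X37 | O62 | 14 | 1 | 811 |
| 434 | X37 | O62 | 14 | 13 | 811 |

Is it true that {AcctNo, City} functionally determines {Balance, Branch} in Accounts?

(AcctNo=X37, City=18): 5 rows → {Balance,Branch} = (O11, 815), (O11, 815), (O11, 815), (O11, 815), (O11, 815) ✓
(AcctNo=X37, City=14): 5 rows → {Balance,Branch} = (O62, 811), (O62, 811), (O62, 811), (O62, 811), (O62, 811) ✓
(AcctNo=X37, City=16): 2 rows → {Balance,Branch} = (O28, 821), (O28, 821) ✓
(AcctNo=X96, City=16): 2 rows → {Balance,Branch} = (O92, 822), (O92, 822) ✓
Every {AcctNo, City} value is associated with a single {Balance, Branch} value, so {AcctNo, City} -> {Balance, Branch} holds.

Yes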